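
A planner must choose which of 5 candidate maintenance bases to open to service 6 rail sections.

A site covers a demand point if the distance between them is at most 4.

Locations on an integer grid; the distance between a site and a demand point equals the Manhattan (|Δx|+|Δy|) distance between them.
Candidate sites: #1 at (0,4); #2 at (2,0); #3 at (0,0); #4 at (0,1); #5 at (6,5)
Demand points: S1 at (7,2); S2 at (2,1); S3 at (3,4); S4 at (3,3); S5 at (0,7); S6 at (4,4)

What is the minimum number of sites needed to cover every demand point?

Coverage sets (demand points within 4 of each site):
  #1: {S3, S4, S5, S6}
  #2: {S2, S4}
  #3: {S2}
  #4: {S2}
  #5: {S1, S3, S6}
No 2 sites suffice: every size-2 union leaves at least one demand point uncovered.
But {#1, #2, #5} covers everything, so the minimum is 3.

3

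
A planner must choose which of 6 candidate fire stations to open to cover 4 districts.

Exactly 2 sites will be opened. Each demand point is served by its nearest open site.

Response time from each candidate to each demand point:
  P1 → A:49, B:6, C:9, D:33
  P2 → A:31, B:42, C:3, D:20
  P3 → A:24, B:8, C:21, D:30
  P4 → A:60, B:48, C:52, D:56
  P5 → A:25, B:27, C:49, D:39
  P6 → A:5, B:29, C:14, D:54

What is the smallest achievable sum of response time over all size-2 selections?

Open {P1, P6}.
  A→P6 5, B→P1 6, C→P1 9, D→P1 33  ⇒ total 53.
Compare {P2, P3}: total 55.
Compare {P2, P6}: total 57.
No size-2 selection does better; minimum is 53.

53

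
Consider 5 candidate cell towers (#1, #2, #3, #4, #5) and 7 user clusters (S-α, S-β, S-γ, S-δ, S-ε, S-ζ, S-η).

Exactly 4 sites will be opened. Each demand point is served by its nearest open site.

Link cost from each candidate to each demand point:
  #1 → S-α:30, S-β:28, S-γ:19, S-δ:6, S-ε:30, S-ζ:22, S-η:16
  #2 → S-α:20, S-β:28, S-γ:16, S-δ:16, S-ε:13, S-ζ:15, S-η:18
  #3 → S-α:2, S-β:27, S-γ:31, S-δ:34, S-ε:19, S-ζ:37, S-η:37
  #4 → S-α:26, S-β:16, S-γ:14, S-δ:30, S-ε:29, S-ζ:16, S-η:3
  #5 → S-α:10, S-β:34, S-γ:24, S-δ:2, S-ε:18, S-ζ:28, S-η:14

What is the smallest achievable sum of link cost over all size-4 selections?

65

Open {#2, #3, #4, #5}.
  S-α→#3 2, S-β→#4 16, S-γ→#4 14, S-δ→#5 2, S-ε→#2 13, S-ζ→#2 15, S-η→#4 3  ⇒ total 65.
Compare {#1, #2, #3, #4}: total 69.
Compare {#1, #3, #4, #5}: total 71.
No size-4 selection does better; minimum is 65.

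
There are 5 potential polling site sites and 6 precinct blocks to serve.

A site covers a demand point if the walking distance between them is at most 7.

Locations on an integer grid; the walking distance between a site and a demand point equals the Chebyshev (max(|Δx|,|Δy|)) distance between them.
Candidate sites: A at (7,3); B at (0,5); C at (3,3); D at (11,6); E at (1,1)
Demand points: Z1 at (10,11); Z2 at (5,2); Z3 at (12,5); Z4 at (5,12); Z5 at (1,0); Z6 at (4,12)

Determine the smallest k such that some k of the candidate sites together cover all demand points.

Coverage sets (demand points within 7 of each site):
  A: {Z2, Z3, Z5}
  B: {Z2, Z4, Z5, Z6}
  C: {Z2, Z5}
  D: {Z1, Z2, Z3, Z4, Z6}
  E: {Z2, Z5}
No single site covers all 6 demand points.
But {A, D} covers everything, so the minimum is 2.

2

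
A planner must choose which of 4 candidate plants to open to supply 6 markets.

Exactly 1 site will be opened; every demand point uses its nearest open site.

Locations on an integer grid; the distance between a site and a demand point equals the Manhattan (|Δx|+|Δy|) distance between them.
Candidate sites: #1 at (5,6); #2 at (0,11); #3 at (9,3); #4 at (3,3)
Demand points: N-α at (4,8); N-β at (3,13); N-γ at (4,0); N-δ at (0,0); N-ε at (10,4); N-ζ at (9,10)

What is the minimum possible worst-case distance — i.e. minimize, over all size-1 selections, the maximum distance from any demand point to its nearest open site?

11

Open {#1}.
  Farthest demand point is N-δ at distance 11 (to #1); all others are ≤ 11.
With {#4} the worst case is 13.
With {#3} the worst case is 16.
No size-1 selection achieves below 11.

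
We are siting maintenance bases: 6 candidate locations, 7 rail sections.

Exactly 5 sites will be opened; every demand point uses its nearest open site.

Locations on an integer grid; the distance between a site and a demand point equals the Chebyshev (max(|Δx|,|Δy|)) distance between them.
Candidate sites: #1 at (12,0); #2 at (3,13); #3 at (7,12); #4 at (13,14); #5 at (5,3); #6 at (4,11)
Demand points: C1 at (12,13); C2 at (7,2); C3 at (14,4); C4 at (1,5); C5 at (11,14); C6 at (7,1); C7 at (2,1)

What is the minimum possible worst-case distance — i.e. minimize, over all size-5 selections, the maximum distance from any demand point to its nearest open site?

Open {#1, #2, #3, #4, #5}.
  Farthest demand point is C3 at distance 4 (to #1); all others are ≤ 4.
With {#1, #2, #4, #5, #6} the worst case is 4.
With {#1, #3, #4, #5, #6} the worst case is 4.
No size-5 selection achieves below 4.

4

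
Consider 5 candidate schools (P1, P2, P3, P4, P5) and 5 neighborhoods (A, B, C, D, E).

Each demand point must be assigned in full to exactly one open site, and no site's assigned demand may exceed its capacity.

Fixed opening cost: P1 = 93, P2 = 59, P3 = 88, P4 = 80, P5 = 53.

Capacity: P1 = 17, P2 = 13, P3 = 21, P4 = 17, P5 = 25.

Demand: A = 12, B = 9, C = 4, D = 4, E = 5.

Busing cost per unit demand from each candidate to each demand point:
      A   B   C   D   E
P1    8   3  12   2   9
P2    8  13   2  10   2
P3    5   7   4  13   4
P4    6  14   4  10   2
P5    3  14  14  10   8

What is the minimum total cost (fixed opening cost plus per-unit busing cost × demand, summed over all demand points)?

Open {P1, P2, P5}; cheapest assignment that respects the capacities:
  P1 (cap 17, load 13): B, D — cost 9×3 + 4×2 = 35
  P2 (cap 13, load 9): C, E — cost 4×2 + 5×2 = 18
  P5 (cap 25, load 12): A — cost 12×3 = 36
  Shipping 89, fixed 205 → total 294.
  Any other capacity-feasible assignment to {P1, P2, P5} ships for at least 89.
Compare {P1, P5}: its best feasible assignment gives total 305.
Compare {P1, P3}: its best feasible assignment gives total 312.
Every other set of open sites that can feasibly serve all demand totals ≥ 305 even under its best assignment. Minimum: 294.

294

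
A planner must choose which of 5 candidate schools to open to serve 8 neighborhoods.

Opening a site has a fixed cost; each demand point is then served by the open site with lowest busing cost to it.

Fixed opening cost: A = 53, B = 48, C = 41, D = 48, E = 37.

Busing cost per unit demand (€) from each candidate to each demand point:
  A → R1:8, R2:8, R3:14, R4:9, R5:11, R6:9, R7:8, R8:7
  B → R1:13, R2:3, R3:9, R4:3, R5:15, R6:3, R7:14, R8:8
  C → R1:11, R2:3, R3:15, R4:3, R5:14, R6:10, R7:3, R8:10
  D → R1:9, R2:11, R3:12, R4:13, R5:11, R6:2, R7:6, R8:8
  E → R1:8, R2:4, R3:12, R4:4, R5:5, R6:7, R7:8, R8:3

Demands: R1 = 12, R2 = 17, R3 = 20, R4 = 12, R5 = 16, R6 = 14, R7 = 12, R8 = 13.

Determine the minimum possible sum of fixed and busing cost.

Open {B, C, E}: assign each demand point to its cheapest open site.
  R1→E 12×8=96, R2→B 17×3=51, R3→B 20×9=180, R4→B 12×3=36, R5→E 16×5=80, R6→B 14×3=42, R7→C 12×3=36, R8→E 13×3=39
  busing cost 560, fixed 126 → total 686.
Compare {B, E}: busing cost 620 + fixed 85 = 705.
Compare {B, D, E}: busing cost 582 + fixed 133 = 715.
Compare {B, C, D, E}: busing cost 546 + fixed 174 = 720.
All other subsets cost ≥ 705. Minimum total cost: 686.

686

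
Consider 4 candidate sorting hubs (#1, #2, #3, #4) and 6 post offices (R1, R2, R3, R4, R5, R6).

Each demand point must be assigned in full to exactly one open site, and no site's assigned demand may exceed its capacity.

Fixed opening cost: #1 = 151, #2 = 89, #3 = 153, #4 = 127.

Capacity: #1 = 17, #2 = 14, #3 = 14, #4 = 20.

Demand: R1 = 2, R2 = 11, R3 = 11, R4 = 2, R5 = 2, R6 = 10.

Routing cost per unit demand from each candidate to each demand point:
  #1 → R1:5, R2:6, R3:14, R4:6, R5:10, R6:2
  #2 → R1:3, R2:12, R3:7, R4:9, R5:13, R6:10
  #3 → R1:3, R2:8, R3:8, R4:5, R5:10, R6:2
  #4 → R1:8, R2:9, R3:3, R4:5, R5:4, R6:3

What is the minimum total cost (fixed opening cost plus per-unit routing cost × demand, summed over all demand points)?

564

Open {#1, #2, #4}; cheapest assignment that respects the capacities:
  #1 (cap 17, load 11): R2 — cost 11×6 = 66
  #2 (cap 14, load 13): R1, R3 — cost 2×3 + 11×7 = 83
  #4 (cap 20, load 14): R4, R5, R6 — cost 2×5 + 2×4 + 10×3 = 48
  Shipping 197, fixed 367 → total 564.
  Any other capacity-feasible assignment to {#1, #2, #4} ships for at least 197.
Compare {#1, #3, #4}: its best feasible assignment gives total 574.
Compare {#2, #3, #4}: its best feasible assignment gives total 578.
Every other set of open sites that can feasibly serve all demand totals ≥ 574 even under its best assignment. Minimum: 564.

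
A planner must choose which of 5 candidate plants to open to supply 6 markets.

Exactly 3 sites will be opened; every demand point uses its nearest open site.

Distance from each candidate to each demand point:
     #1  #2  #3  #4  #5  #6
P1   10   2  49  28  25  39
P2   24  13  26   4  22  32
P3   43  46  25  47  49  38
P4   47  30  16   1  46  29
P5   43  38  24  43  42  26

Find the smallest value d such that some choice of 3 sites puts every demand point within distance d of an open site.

Open {P1, P2, P5}.
  Farthest demand point is #6 at distance 26 (to P5); all others are ≤ 26.
With {P1, P4, P5} the worst case is 26.
With {P2, P3, P5} the worst case is 26.
No size-3 selection achieves below 26.

26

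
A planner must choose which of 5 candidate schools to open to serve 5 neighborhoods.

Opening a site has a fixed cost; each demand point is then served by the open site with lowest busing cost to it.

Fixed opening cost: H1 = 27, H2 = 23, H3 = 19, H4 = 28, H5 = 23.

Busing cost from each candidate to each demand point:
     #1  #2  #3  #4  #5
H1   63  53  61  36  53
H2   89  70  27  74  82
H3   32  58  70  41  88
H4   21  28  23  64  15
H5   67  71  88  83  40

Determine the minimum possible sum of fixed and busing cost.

Open {H3, H4}: assign each demand point to its cheapest open site.
  #1→H4 21, #2→H4 28, #3→H4 23, #4→H3 41, #5→H4 15
  busing cost 128, fixed 47 → total 175.
Compare {H1, H4}: busing cost 123 + fixed 55 = 178.
Compare {H4}: busing cost 151 + fixed 28 = 179.
Compare {H1, H3, H4}: busing cost 123 + fixed 74 = 197.
All other subsets cost ≥ 178. Minimum total cost: 175.

175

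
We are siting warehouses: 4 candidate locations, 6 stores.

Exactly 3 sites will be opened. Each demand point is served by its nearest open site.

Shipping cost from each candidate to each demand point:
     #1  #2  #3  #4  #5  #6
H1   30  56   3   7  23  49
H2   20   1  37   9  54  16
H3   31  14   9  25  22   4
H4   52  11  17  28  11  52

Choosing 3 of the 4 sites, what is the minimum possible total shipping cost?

Open {H2, H3, H4}.
  #1→H2 20, #2→H2 1, #3→H3 9, #4→H2 9, #5→H4 11, #6→H3 4  ⇒ total 54.
Compare {H1, H2, H3}: total 57.
Compare {H1, H2, H4}: total 58.
No size-3 selection does better; minimum is 54.

54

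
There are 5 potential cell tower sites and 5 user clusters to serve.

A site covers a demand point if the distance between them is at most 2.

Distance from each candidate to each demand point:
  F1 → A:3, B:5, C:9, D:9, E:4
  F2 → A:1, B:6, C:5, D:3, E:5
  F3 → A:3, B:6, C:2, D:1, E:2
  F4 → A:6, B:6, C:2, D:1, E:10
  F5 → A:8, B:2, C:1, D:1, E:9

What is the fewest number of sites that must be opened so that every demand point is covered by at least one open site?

3

Coverage sets (demand points within 2 of each site):
  F1: {}
  F2: {A}
  F3: {C, D, E}
  F4: {C, D}
  F5: {B, C, D}
No 2 sites suffice: every size-2 union leaves at least one demand point uncovered.
But {F2, F3, F5} covers everything, so the minimum is 3.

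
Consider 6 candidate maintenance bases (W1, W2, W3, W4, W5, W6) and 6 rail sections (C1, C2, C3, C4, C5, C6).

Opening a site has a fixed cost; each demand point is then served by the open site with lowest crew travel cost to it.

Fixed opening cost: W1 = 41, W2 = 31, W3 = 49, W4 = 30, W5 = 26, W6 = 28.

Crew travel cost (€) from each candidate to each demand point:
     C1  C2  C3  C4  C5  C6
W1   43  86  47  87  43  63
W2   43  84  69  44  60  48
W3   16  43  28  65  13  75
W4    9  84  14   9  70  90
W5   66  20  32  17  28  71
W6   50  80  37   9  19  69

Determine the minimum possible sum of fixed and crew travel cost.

207

Open {W4, W5}: assign each demand point to its cheapest open site.
  C1→W4 9, C2→W5 20, C3→W4 14, C4→W4 9, C5→W5 28, C6→W5 71
  crew travel cost 151, fixed 56 → total 207.
Compare {W2, W4, W5}: crew travel cost 128 + fixed 87 = 215.
Compare {W4, W5, W6}: crew travel cost 140 + fixed 84 = 224.
Compare {W2, W4, W5, W6}: crew travel cost 119 + fixed 115 = 234.
All other subsets cost ≥ 215. Minimum total cost: 207.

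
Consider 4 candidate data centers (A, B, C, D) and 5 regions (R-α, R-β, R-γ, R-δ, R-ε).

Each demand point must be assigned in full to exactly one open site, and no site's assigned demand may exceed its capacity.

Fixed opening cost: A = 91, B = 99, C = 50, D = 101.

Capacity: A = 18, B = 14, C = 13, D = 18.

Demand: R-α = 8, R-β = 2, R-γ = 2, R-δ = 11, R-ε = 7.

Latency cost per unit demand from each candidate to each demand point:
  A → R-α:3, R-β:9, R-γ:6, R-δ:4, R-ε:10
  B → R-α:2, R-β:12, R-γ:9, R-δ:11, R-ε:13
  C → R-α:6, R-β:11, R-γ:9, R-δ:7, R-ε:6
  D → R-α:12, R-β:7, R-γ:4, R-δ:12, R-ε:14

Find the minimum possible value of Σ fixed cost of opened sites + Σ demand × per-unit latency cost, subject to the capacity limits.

343

Open {A, C}; cheapest assignment that respects the capacities:
  A (cap 18, load 18): R-δ, R-ε — cost 11×4 + 7×10 = 114
  C (cap 13, load 12): R-α, R-β, R-γ — cost 8×6 + 2×11 + 2×9 = 88
  Shipping 202, fixed 141 → total 343.
  Any other capacity-feasible assignment to {A, C} ships for at least 202.
Compare {A, B}: its best feasible assignment gives total 362.
Compare {A, B, C}: its best feasible assignment gives total 372.
Every other set of open sites that can feasibly serve all demand totals ≥ 362 even under its best assignment. Minimum: 343.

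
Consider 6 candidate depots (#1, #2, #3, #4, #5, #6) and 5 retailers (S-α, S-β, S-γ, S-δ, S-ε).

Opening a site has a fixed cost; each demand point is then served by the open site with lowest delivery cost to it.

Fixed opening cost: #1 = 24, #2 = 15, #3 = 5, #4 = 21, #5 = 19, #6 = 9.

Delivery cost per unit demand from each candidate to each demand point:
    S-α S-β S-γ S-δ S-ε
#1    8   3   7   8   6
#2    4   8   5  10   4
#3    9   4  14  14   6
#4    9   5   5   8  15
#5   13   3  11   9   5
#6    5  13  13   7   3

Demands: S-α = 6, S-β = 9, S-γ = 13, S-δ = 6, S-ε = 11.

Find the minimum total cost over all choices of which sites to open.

229

Open {#2, #3, #6}: assign each demand point to its cheapest open site.
  S-α→#2 6×4=24, S-β→#3 9×4=36, S-γ→#2 13×5=65, S-δ→#6 6×7=42, S-ε→#6 11×3=33
  delivery cost 200, fixed 29 → total 229.
Compare {#2, #5, #6}: delivery cost 191 + fixed 43 = 234.
Compare {#1, #2, #6}: delivery cost 191 + fixed 48 = 239.
Compare {#2, #3, #5, #6}: delivery cost 191 + fixed 48 = 239.
All other subsets cost ≥ 234. Minimum total cost: 229.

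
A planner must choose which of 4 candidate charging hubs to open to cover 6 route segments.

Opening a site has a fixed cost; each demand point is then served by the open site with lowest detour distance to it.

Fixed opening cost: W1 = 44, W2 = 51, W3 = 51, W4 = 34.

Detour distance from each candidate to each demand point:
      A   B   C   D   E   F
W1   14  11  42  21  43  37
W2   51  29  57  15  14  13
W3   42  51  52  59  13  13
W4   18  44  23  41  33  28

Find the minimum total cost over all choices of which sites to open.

Open {W2, W4}: assign each demand point to its cheapest open site.
  A→W4 18, B→W2 29, C→W4 23, D→W2 15, E→W2 14, F→W2 13
  detour distance 112, fixed 85 → total 197.
Compare {W1, W2}: detour distance 109 + fixed 95 = 204.
Compare {W1, W4}: detour distance 130 + fixed 78 = 208.
Compare {W1, W3}: detour distance 114 + fixed 95 = 209.
All other subsets cost ≥ 204. Minimum total cost: 197.

197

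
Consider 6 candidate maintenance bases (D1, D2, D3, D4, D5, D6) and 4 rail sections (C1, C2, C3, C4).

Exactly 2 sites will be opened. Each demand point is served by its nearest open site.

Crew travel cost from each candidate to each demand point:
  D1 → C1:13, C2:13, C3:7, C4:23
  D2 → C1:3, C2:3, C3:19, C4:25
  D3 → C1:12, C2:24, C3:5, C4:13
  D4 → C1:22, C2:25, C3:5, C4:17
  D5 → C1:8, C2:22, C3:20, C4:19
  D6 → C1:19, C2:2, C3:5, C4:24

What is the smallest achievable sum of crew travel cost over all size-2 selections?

Open {D2, D3}.
  C1→D2 3, C2→D2 3, C3→D3 5, C4→D3 13  ⇒ total 24.
Compare {D2, D4}: total 28.
Compare {D3, D6}: total 32.
No size-2 selection does better; minimum is 24.

24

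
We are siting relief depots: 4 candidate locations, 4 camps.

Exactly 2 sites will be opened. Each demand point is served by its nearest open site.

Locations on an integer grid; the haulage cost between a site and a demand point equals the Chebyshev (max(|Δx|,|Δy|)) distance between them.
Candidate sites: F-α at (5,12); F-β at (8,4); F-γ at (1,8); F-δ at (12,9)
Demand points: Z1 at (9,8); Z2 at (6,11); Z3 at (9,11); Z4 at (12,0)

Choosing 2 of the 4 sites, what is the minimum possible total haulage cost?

13

Open {F-α, F-β}.
  Z1→F-α 4, Z2→F-α 1, Z3→F-α 4, Z4→F-β 4  ⇒ total 13.
Compare {F-α, F-δ}: total 16.
Compare {F-β, F-δ}: total 16.
No size-2 selection does better; minimum is 13.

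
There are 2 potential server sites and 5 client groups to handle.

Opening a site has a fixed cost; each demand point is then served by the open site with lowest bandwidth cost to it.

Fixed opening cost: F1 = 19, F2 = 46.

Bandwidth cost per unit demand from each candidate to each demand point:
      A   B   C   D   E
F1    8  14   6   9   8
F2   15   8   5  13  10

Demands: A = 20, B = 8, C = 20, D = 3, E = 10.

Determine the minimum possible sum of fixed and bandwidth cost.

Open {F1, F2}: assign each demand point to its cheapest open site.
  A→F1 20×8=160, B→F2 8×8=64, C→F2 20×5=100, D→F1 3×9=27, E→F1 10×8=80
  bandwidth cost 431, fixed 65 → total 496.
Compare {F1}: bandwidth cost 499 + fixed 19 = 518.
Compare {F2}: bandwidth cost 603 + fixed 46 = 649.

496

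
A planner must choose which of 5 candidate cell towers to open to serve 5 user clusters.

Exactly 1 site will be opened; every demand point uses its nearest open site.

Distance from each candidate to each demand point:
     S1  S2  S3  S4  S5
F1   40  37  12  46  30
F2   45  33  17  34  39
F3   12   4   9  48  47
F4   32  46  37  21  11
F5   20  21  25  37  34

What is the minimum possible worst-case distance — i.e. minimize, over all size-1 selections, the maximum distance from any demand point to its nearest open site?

Open {F5}.
  Farthest demand point is S4 at distance 37 (to F5); all others are ≤ 37.
With {F2} the worst case is 45.
With {F1} the worst case is 46.
No size-1 selection achieves below 37.

37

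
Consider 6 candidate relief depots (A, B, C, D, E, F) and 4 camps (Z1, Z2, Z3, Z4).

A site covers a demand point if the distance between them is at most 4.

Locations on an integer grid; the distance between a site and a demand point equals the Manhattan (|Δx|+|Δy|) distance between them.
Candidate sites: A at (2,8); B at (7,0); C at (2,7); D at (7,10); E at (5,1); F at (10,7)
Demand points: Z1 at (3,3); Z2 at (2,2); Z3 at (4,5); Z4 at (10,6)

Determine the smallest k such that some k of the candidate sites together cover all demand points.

Coverage sets (demand points within 4 of each site):
  A: {}
  B: {}
  C: {Z3}
  D: {}
  E: {Z1, Z2}
  F: {Z4}
No 2 sites suffice: every size-2 union leaves at least one demand point uncovered.
But {C, E, F} covers everything, so the minimum is 3.

3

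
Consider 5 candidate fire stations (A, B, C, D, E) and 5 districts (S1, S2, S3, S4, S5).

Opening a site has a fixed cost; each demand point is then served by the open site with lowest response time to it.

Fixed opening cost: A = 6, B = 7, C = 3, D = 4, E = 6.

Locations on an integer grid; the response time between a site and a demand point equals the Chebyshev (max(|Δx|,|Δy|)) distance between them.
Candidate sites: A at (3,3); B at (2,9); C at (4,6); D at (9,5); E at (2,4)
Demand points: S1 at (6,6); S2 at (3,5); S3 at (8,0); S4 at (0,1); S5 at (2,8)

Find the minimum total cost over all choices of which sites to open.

19

Open {C}: assign each demand point to its cheapest open site.
  S1→C 2, S2→C 1, S3→C 6, S4→C 5, S5→C 2
  response time 16, fixed 3 → total 19.
Compare {A, C}: response time 13 + fixed 9 = 22.
Compare {C, D}: response time 15 + fixed 7 = 22.
Compare {C, E}: response time 14 + fixed 9 = 23.
All other subsets cost ≥ 22. Minimum total cost: 19.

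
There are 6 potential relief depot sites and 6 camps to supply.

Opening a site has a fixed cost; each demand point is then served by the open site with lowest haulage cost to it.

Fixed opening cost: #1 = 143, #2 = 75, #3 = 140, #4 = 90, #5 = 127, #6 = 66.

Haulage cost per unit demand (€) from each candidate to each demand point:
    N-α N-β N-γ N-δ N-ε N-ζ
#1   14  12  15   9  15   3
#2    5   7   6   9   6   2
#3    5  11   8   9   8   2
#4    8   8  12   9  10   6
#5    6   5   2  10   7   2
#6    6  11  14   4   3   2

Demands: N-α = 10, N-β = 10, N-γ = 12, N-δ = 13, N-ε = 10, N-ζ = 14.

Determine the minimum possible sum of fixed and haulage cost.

Open {#5, #6}: assign each demand point to its cheapest open site.
  N-α→#5 10×6=60, N-β→#5 10×5=50, N-γ→#5 12×2=24, N-δ→#6 13×4=52, N-ε→#6 10×3=30, N-ζ→#5 14×2=28
  haulage cost 244, fixed 193 → total 437.
Compare {#2, #6}: haulage cost 302 + fixed 141 = 443.
Compare {#2}: haulage cost 397 + fixed 75 = 472.
Compare {#5}: haulage cost 362 + fixed 127 = 489.
All other subsets cost ≥ 443. Minimum total cost: 437.

437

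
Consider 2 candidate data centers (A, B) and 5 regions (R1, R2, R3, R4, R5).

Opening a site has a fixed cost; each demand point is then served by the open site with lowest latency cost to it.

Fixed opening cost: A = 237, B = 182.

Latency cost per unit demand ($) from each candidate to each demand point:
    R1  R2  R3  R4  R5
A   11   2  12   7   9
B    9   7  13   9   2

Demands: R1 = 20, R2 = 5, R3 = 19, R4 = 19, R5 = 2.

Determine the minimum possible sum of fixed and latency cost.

819

Open {B}: assign each demand point to its cheapest open site.
  R1→B 20×9=180, R2→B 5×7=35, R3→B 19×13=247, R4→B 19×9=171, R5→B 2×2=4
  latency cost 637, fixed 182 → total 819.
Compare {A}: latency cost 609 + fixed 237 = 846.
Compare {A, B}: latency cost 555 + fixed 419 = 974.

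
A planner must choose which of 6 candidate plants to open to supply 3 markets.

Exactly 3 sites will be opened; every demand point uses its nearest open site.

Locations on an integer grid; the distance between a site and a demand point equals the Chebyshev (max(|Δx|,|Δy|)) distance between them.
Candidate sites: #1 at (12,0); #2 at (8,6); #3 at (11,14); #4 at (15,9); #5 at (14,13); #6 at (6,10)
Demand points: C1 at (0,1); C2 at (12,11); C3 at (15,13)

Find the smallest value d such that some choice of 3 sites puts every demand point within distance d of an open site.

8

Open {#1, #2, #3}.
  Farthest demand point is C1 at distance 8 (to #2); all others are ≤ 8.
With {#1, #2, #4} the worst case is 8.
With {#1, #2, #5} the worst case is 8.
No size-3 selection achieves below 8.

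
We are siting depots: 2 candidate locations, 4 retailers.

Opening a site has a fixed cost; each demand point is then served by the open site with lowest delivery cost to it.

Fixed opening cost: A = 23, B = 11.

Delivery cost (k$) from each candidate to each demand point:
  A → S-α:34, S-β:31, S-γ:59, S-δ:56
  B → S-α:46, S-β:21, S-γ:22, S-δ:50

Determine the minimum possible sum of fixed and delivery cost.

150

Open {B}: assign each demand point to its cheapest open site.
  S-α→B 46, S-β→B 21, S-γ→B 22, S-δ→B 50
  delivery cost 139, fixed 11 → total 150.
Compare {A, B}: delivery cost 127 + fixed 34 = 161.
Compare {A}: delivery cost 180 + fixed 23 = 203.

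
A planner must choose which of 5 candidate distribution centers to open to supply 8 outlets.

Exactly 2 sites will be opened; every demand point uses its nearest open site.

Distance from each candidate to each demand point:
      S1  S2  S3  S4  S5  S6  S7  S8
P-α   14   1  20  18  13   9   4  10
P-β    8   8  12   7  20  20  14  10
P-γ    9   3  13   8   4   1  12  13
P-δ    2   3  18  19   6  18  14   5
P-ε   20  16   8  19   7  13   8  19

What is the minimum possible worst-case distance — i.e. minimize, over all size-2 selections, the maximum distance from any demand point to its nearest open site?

Open {P-β, P-γ}.
  Farthest demand point is S3 at distance 12 (to P-β); all others are ≤ 12.
With {P-α, P-β} the worst case is 13.
With {P-α, P-γ} the worst case is 13.
No size-2 selection achieves below 12.

12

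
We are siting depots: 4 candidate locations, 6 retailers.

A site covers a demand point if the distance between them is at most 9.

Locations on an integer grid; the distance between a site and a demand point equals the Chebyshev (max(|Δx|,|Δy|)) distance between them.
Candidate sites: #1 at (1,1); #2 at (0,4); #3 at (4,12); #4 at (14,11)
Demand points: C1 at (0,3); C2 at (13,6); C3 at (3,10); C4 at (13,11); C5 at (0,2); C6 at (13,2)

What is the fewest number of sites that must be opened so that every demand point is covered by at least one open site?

2

Coverage sets (demand points within 9 of each site):
  #1: {C1, C3, C5}
  #2: {C1, C3, C5}
  #3: {C1, C2, C3, C4}
  #4: {C2, C4, C6}
No single site covers all 6 demand points.
But {#1, #4} covers everything, so the minimum is 2.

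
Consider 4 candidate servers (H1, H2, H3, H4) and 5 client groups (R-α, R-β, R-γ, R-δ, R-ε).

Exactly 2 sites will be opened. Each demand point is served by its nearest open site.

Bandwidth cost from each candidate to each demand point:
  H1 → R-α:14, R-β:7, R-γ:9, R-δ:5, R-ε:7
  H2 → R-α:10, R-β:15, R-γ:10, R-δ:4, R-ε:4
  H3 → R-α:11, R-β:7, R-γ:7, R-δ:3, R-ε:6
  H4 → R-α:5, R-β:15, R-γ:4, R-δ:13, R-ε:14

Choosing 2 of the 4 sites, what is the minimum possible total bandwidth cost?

Open {H3, H4}.
  R-α→H4 5, R-β→H3 7, R-γ→H4 4, R-δ→H3 3, R-ε→H3 6  ⇒ total 25.
Compare {H1, H4}: total 28.
Compare {H2, H3}: total 31.
No size-2 selection does better; minimum is 25.

25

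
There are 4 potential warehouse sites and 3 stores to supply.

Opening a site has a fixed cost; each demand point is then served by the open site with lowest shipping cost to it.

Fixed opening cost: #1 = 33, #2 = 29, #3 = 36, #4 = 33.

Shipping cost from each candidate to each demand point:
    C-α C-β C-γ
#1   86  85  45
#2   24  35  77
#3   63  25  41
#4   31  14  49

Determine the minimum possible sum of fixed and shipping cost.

Open {#4}: assign each demand point to its cheapest open site.
  C-α→#4 31, C-β→#4 14, C-γ→#4 49
  shipping cost 94, fixed 33 → total 127.
Compare {#2, #4}: shipping cost 87 + fixed 62 = 149.
Compare {#2, #3}: shipping cost 90 + fixed 65 = 155.
Compare {#3, #4}: shipping cost 86 + fixed 69 = 155.
All other subsets cost ≥ 149. Minimum total cost: 127.

127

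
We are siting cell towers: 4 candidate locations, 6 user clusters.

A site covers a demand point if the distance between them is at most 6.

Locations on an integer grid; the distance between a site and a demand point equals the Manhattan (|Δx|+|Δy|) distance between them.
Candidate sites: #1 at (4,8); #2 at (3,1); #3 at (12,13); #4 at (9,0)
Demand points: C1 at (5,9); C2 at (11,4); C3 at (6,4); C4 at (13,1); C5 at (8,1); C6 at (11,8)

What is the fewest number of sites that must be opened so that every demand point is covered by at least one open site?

Coverage sets (demand points within 6 of each site):
  #1: {C1, C3}
  #2: {C3, C5}
  #3: {C6}
  #4: {C2, C4, C5}
No 2 sites suffice: every size-2 union leaves at least one demand point uncovered.
But {#1, #3, #4} covers everything, so the minimum is 3.

3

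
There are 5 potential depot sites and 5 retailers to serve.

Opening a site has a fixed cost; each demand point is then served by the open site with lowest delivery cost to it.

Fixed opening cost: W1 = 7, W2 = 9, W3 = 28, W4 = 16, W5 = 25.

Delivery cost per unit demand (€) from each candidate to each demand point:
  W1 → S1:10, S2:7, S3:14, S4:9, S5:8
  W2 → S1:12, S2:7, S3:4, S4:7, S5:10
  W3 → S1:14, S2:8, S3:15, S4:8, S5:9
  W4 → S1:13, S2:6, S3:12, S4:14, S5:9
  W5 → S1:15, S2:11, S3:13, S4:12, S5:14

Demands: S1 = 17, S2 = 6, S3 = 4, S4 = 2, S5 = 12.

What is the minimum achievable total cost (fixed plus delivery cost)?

354

Open {W1, W2}: assign each demand point to its cheapest open site.
  S1→W1 17×10=170, S2→W1 6×7=42, S3→W2 4×4=16, S4→W2 2×7=14, S5→W1 12×8=96
  delivery cost 338, fixed 16 → total 354.
Compare {W1, W2, W4}: delivery cost 332 + fixed 32 = 364.
Compare {W1, W2, W5}: delivery cost 338 + fixed 41 = 379.
Compare {W1, W2, W3}: delivery cost 338 + fixed 44 = 382.
All other subsets cost ≥ 364. Minimum total cost: 354.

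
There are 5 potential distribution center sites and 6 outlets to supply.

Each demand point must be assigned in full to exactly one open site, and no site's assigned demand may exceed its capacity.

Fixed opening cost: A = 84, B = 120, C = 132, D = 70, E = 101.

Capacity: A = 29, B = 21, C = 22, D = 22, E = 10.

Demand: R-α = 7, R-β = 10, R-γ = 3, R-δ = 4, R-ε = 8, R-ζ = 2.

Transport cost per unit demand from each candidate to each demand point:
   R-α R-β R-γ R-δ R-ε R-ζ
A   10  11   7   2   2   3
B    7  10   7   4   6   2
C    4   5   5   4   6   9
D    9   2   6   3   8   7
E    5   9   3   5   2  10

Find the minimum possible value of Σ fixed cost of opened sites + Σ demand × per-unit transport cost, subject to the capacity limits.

Open {A, D}; cheapest assignment that respects the capacities:
  A (cap 29, load 14): R-δ, R-ε, R-ζ — cost 4×2 + 8×2 + 2×3 = 30
  D (cap 22, load 20): R-α, R-β, R-γ — cost 7×9 + 10×2 + 3×6 = 101
  Shipping 131, fixed 154 → total 285.
  Any other capacity-feasible assignment to {A, D} ships for at least 131.
Compare {A, C}: its best feasible assignment gives total 339.
Compare {C, D}: its best feasible assignment gives total 339.
Every other set of open sites that can feasibly serve all demand totals ≥ 339 even under its best assignment. Minimum: 285.

285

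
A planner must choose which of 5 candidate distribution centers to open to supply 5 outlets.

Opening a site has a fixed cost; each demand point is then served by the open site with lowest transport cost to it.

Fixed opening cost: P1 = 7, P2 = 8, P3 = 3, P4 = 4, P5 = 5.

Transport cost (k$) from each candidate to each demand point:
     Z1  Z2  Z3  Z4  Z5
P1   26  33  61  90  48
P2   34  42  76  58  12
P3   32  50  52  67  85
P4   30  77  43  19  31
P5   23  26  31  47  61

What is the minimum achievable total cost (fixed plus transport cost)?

Open {P2, P4, P5}: assign each demand point to its cheapest open site.
  Z1→P5 23, Z2→P5 26, Z3→P5 31, Z4→P4 19, Z5→P2 12
  transport cost 111, fixed 17 → total 128.
Compare {P2, P3, P4, P5}: transport cost 111 + fixed 20 = 131.
Compare {P1, P2, P4, P5}: transport cost 111 + fixed 24 = 135.
Compare {P1, P2, P3, P4, P5}: transport cost 111 + fixed 27 = 138.
All other subsets cost ≥ 131. Minimum total cost: 128.

128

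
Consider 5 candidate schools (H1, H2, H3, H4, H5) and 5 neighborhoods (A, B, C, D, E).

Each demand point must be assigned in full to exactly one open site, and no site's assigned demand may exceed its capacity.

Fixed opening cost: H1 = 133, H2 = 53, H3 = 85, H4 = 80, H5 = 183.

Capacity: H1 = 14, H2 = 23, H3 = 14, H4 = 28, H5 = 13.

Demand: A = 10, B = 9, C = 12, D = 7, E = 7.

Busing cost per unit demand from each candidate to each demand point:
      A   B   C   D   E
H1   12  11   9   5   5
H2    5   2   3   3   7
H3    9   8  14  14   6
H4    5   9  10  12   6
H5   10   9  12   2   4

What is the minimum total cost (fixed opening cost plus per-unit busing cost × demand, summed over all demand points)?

Open {H2, H4}; cheapest assignment that respects the capacities:
  H2 (cap 23, load 21): B, C — cost 9×2 + 12×3 = 54
  H4 (cap 28, load 24): A, D, E — cost 10×5 + 7×12 + 7×6 = 176
  Shipping 230, fixed 133 → total 363.
  Any other capacity-feasible assignment to {H2, H4} ships for at least 230.
Compare {H2, H3, H4}: its best feasible assignment gives total 439.
Compare {H1, H2, H4}: its best feasible assignment gives total 440.
Every other set of open sites that can feasibly serve all demand totals ≥ 439 even under its best assignment. Minimum: 363.

363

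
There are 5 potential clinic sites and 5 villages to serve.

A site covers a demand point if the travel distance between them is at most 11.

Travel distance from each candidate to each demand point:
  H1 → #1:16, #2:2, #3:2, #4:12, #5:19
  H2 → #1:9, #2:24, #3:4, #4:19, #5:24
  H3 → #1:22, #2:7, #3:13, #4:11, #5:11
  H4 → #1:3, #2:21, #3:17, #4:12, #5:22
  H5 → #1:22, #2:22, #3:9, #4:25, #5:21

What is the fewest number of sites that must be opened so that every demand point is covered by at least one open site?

2

Coverage sets (demand points within 11 of each site):
  H1: {#2, #3}
  H2: {#1, #3}
  H3: {#2, #4, #5}
  H4: {#1}
  H5: {#3}
No single site covers all 5 demand points.
But {H2, H3} covers everything, so the minimum is 2.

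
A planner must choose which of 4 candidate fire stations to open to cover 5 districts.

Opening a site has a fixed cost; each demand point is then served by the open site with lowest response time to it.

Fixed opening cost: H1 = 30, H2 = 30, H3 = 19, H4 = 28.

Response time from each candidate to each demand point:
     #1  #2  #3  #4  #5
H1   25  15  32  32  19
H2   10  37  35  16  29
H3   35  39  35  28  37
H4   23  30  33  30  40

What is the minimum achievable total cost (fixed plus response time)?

152

Open {H1, H2}: assign each demand point to its cheapest open site.
  #1→H2 10, #2→H1 15, #3→H1 32, #4→H2 16, #5→H1 19
  response time 92, fixed 60 → total 152.
Compare {H1}: response time 123 + fixed 30 = 153.
Compare {H2}: response time 127 + fixed 30 = 157.
Compare {H1, H3}: response time 119 + fixed 49 = 168.
All other subsets cost ≥ 153. Minimum total cost: 152.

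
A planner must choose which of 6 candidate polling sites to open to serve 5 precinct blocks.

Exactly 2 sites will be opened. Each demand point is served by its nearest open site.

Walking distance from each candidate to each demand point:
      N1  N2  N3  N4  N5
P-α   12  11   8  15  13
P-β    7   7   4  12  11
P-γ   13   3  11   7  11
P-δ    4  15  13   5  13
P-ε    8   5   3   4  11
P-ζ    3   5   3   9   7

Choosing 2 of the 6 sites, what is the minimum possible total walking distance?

22

Open {P-ε, P-ζ}.
  N1→P-ζ 3, N2→P-ε 5, N3→P-ε 3, N4→P-ε 4, N5→P-ζ 7  ⇒ total 22.
Compare {P-γ, P-ζ}: total 23.
Compare {P-δ, P-ζ}: total 23.
No size-2 selection does better; minimum is 22.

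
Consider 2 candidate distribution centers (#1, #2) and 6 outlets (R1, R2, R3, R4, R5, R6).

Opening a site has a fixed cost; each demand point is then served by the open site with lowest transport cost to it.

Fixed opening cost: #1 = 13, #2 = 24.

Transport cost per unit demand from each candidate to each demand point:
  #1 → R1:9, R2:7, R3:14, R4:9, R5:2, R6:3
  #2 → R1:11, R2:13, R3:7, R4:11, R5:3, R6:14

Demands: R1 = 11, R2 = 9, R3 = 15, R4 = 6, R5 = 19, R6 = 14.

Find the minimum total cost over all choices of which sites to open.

Open {#1, #2}: assign each demand point to its cheapest open site.
  R1→#1 11×9=99, R2→#1 9×7=63, R3→#2 15×7=105, R4→#1 6×9=54, R5→#1 19×2=38, R6→#1 14×3=42
  transport cost 401, fixed 37 → total 438.
Compare {#1}: transport cost 506 + fixed 13 = 519.
Compare {#2}: transport cost 662 + fixed 24 = 686.

438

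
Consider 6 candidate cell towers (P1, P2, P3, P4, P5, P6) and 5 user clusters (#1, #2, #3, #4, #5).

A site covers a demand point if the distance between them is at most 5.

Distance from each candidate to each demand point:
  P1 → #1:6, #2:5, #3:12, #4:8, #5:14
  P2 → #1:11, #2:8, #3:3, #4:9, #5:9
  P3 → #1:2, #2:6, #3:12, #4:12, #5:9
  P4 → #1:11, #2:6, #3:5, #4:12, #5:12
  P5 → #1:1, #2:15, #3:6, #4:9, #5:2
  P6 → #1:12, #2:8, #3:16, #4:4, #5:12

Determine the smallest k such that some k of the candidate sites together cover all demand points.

Coverage sets (demand points within 5 of each site):
  P1: {#2}
  P2: {#3}
  P3: {#1}
  P4: {#3}
  P5: {#1, #5}
  P6: {#4}
No 3 sites suffice: every size-3 union leaves at least one demand point uncovered.
But {P1, P2, P5, P6} covers everything, so the minimum is 4.

4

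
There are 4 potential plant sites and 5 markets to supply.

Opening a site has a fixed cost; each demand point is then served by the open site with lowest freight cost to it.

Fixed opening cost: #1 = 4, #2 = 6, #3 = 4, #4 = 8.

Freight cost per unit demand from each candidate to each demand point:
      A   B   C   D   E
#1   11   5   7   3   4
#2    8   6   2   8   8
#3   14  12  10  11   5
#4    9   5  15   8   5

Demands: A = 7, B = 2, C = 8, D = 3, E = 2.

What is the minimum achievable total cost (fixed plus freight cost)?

109

Open {#1, #2}: assign each demand point to its cheapest open site.
  A→#2 7×8=56, B→#1 2×5=10, C→#2 8×2=16, D→#1 3×3=9, E→#1 2×4=8
  freight cost 99, fixed 10 → total 109.
Compare {#1, #2, #3}: freight cost 99 + fixed 14 = 113.
Compare {#1, #2, #4}: freight cost 99 + fixed 18 = 117.
Compare {#1, #2, #3, #4}: freight cost 99 + fixed 22 = 121.
All other subsets cost ≥ 113. Minimum total cost: 109.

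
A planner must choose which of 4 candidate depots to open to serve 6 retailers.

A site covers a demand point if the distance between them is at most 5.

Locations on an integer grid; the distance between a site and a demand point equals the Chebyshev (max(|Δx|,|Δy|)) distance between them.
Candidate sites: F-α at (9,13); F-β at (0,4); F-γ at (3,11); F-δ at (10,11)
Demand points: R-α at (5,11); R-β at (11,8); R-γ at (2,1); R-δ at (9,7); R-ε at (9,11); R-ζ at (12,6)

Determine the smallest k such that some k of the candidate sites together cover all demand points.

2

Coverage sets (demand points within 5 of each site):
  F-α: {R-α, R-β, R-ε}
  F-β: {R-γ}
  F-γ: {R-α}
  F-δ: {R-α, R-β, R-δ, R-ε, R-ζ}
No single site covers all 6 demand points.
But {F-β, F-δ} covers everything, so the minimum is 2.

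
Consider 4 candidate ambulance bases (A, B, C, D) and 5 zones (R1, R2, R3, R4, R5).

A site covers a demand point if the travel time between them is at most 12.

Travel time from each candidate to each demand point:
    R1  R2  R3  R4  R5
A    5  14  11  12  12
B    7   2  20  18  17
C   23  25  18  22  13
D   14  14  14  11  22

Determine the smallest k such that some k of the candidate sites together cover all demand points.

Coverage sets (demand points within 12 of each site):
  A: {R1, R3, R4, R5}
  B: {R1, R2}
  C: {}
  D: {R4}
No single site covers all 5 demand points.
But {A, B} covers everything, so the minimum is 2.

2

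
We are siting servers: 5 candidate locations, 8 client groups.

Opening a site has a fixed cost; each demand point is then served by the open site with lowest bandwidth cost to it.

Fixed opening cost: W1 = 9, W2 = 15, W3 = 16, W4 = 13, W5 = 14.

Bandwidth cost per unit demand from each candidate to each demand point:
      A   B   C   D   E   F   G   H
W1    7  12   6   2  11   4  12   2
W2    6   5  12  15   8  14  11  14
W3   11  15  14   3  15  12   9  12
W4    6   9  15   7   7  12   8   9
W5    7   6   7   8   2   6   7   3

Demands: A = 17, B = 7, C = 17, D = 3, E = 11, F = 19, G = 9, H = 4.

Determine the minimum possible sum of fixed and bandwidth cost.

452

Open {W1, W2, W5}: assign each demand point to its cheapest open site.
  A→W2 17×6=102, B→W2 7×5=35, C→W1 17×6=102, D→W1 3×2=6, E→W5 11×2=22, F→W1 19×4=76, G→W5 9×7=63, H→W1 4×2=8
  bandwidth cost 414, fixed 38 → total 452.
Compare {W1, W4, W5}: bandwidth cost 421 + fixed 36 = 457.
Compare {W1, W5}: bandwidth cost 438 + fixed 23 = 461.
Compare {W1, W2, W4, W5}: bandwidth cost 414 + fixed 51 = 465.
All other subsets cost ≥ 457. Minimum total cost: 452.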